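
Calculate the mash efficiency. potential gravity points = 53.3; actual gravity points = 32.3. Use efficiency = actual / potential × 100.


efficiency = 32.3 / 53.3 × 100

60.6004 %


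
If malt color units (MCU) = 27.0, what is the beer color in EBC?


SRM = 1.4922·MCU^0.6859;  EBC = SRM·1.97
SRM = 1.4922·27.0^0.6859 = 14.3087
EBC = 14.3087·1.97

28.1881 EBC


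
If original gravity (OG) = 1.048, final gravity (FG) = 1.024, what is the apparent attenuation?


AA = (OG − FG)/(OG − 1) · 100
AA = (1.048 − 1.024)/(1.048 − 1) · 100

50.0000 %


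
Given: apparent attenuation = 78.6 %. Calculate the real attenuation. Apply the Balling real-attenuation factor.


RA = AA · 0.8192
RA = 78.6 · 0.8192

64.3891 %


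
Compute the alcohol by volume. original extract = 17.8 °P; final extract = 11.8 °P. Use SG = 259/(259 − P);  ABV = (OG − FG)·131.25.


OG = 259/(259 − 17.8) = 1.0738
FG = 259/(259 − 11.8) = 1.0477
ABV = (1.0738 − 1.0477)·131.25

3.4208 % ABV


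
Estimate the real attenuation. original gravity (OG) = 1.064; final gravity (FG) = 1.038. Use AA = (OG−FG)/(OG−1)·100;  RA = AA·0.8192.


AA = (1.064 − 1.038)/(1.064 − 1)·100 = 40.6250
RA = 40.6250·0.8192

33.2800 %


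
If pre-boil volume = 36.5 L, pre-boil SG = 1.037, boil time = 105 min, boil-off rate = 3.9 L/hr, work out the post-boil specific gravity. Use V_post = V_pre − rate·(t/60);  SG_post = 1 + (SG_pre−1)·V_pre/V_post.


V_post = 36.5 − 3.9·(105/60) = 29.6750
SG_post = 1 + (1.037 − 1)·36.5/29.6750

1.0455


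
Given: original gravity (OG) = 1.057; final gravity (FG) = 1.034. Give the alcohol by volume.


ABV = (OG − FG) · 131.25
ABV = (1.057 − 1.034) · 131.25

3.0187 % ABV


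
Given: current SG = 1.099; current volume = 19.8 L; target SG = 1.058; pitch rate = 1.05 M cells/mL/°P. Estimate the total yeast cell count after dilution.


V_w = V·((SG_c−1)/(SG_t−1)−1);  °P = 259 − 259/SG_t;  cells = rate·(V+V_w)·°P
V_w = 19.8·((1.099−1)/(1.058−1)−1) = 13.9966
V_final = 19.8 + 13.9966 = 33.7966
°P = 259 − 259/1.058 = 14.1985
cells = 1.05·33.7966·14.1985

503.8529 billion cells


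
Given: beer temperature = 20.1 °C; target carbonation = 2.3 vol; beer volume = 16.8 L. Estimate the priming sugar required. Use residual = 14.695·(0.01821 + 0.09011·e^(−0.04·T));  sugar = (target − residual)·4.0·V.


residual = 14.695·(0.01821 + 0.09011·e^(−0.04·20.1)) = 0.8602
sugar = (2.3 − 0.8602)·4.0·16.8

96.7541 g


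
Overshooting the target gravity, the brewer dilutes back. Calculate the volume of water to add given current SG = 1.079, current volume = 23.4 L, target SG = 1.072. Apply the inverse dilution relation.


V_water = V·((SG_curr − 1)/(SG_target − 1) − 1)
V_water = 23.4·((1.079 − 1)/(1.072 − 1) − 1)

2.2750 L


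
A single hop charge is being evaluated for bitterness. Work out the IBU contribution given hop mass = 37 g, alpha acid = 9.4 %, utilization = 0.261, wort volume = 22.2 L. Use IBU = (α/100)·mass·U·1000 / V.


IBU = (9.4/100)·37·0.261·1000 / 22.2

40.8900 IBU


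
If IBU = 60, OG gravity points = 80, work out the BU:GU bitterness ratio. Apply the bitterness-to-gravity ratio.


BU:GU = IBU / OG_points
BU:GU = 60 / 80

0.7500


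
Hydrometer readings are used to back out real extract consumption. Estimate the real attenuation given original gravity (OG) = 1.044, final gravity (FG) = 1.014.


AA = (OG−FG)/(OG−1)·100;  RA = AA·0.8192
AA = (1.044 − 1.014)/(1.044 − 1)·100 = 68.1818
RA = 68.1818·0.8192

55.8545 %


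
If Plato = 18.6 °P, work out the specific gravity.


SG = 259/(259 − P)
SG = 259/(259 − 18.6)

1.0774


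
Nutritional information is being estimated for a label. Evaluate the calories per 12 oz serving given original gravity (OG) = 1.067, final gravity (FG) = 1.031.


ABW = (OG−FG)·131.25·0.79/FG;  °P = 259 − 259/SG (for OG→OE and FG→AE);  RE = 0.1808·OE + 0.8192·AE;  Cal = (6.9·ABW + 4·(RE−0.1))·FG·3.55
ABW = (1.067 − 1.031)·131.25·0.79/1.031 = 3.6205
OE = 259 − 259/1.067 = 16.2634 °P
AE = 259 − 259/1.031 = 7.7876 °P
RE = 0.1808·16.2634 + 0.8192·7.7876 = 9.3200 °P
Cal = (6.9·3.6205 + 4·(9.3200−0.1))·1.031·3.55

226.4164 kcal


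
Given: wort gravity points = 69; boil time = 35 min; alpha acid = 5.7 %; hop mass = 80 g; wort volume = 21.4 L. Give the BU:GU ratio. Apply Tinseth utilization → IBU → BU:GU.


U = 1.65·0.000125^(GP/1000)·(1−e^(−0.04t))/4.15;  IBU = (α/100)·m·U·1000/V;  BU:GU = IBU/GP
U = 1.65·0.000125^(69/1000)·(1−e^(−0.04·35))/4.15 = 0.1611
IBU = (5.7/100)·80·0.1611·1000/21.4 = 34.3322
BU:GU = 34.3322/69

0.4976


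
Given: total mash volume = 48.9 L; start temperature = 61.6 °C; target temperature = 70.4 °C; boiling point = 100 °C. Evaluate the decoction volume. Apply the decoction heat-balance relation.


V_dec = V_total·(T_target − T_start)/(T_boil − T_start)
V_dec = 48.9·(70.4 − 61.6)/(100 − 61.6)

11.2063 L


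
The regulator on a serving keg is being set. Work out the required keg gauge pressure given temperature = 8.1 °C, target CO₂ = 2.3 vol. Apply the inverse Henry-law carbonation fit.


psi = vols/(0.01821 + 0.09011·e^(−0.04·T)) − 14.695
psi = 2.3/(0.01821 + 0.09011·e^(−0.04·8.1)) − 14.695

12.8889 psi


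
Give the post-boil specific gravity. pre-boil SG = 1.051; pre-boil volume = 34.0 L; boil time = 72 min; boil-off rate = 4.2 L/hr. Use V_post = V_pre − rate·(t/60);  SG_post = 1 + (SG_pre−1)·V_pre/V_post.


V_post = 34.0 − 4.2·(72/60) = 28.9600
SG_post = 1 + (1.051 − 1)·34.0/28.9600

1.0599


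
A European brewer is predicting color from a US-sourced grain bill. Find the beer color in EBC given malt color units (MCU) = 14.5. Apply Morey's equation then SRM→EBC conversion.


SRM = 1.4922·MCU^0.6859;  EBC = SRM·1.97
SRM = 1.4922·14.5^0.6859 = 9.3413
EBC = 9.3413·1.97

18.4024 EBC


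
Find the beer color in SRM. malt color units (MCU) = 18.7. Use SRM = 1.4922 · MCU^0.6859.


SRM = 1.4922 · 18.7^0.6859

11.1220 SRM


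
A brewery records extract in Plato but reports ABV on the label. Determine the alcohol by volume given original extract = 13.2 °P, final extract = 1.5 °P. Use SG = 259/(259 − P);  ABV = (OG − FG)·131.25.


OG = 259/(259 − 13.2) = 1.0537
FG = 259/(259 − 1.5) = 1.0058
ABV = (1.0537 − 1.0058)·131.25

6.2839 % ABV


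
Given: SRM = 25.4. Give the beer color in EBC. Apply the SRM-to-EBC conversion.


EBC = SRM · 1.97
EBC = 25.4 · 1.97

50.0380 EBC


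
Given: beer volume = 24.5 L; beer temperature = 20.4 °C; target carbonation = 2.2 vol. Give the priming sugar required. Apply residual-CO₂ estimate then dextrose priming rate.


residual = 14.695·(0.01821 + 0.09011·e^(−0.04·T));  sugar = (target − residual)·4.0·V
residual = 14.695·(0.01821 + 0.09011·e^(−0.04·20.4)) = 0.8531
sugar = (2.2 − 0.8531)·4.0·24.5

131.9925 g


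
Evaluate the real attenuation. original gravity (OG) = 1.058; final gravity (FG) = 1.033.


AA = (OG−FG)/(OG−1)·100;  RA = AA·0.8192
AA = (1.058 − 1.033)/(1.058 − 1)·100 = 43.1034
RA = 43.1034·0.8192

35.3103 %


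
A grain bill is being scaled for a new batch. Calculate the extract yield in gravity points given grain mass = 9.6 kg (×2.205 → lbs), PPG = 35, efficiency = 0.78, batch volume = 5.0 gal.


points = lbs × PPG × eff / vol
lbs = 9.6 × 2.205 = 21.1680
points = 21.1680 × 35 × 0.78 / 5.0

115.5773 points


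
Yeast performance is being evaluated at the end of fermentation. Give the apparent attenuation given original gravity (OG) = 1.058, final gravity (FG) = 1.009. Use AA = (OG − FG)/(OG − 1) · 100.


AA = (1.058 − 1.009)/(1.058 − 1) · 100

84.4828 %


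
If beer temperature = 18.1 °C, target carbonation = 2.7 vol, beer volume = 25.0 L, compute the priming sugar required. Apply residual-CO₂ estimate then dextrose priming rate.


residual = 14.695·(0.01821 + 0.09011·e^(−0.04·T));  sugar = (target − residual)·4.0·V
residual = 14.695·(0.01821 + 0.09011·e^(−0.04·18.1)) = 0.9096
sugar = (2.7 − 0.9096)·4.0·25.0

179.0436 g


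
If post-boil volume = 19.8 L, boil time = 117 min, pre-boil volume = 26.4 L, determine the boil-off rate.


rate = (V_pre − V_post) / (t_min/60)
rate = (26.4 − 19.8) / (117/60)

3.3846 L/hr


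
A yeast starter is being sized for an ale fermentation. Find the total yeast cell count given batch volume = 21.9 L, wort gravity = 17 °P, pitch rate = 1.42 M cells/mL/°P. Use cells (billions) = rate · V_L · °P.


cells = 1.42 · 21.9 · 17

528.6660 billion cells


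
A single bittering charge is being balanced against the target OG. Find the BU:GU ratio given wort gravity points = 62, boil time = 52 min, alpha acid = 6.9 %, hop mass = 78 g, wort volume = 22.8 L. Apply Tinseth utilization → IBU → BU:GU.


U = 1.65·0.000125^(GP/1000)·(1−e^(−0.04t))/4.15;  IBU = (α/100)·m·U·1000/V;  BU:GU = IBU/GP
U = 1.65·0.000125^(62/1000)·(1−e^(−0.04·52))/4.15 = 0.1993
IBU = (6.9/100)·78·0.1993·1000/22.8 = 47.0431
BU:GU = 47.0431/62

0.7588


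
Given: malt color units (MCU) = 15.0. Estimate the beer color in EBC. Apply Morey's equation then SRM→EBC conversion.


SRM = 1.4922·MCU^0.6859;  EBC = SRM·1.97
SRM = 1.4922·15.0^0.6859 = 9.5611
EBC = 9.5611·1.97

18.8354 EBC


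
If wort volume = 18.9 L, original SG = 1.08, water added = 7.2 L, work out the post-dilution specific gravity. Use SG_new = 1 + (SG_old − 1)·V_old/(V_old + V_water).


pts = (1.08 − 1)·1000·18.9/(18.9 + 7.2) = 57.9310
SG_new = 1 + 57.9310/1000

1.0579


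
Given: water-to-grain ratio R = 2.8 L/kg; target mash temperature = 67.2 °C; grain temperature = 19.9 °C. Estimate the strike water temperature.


T_strike = (0.41/R)·(T_mash − T_grain) + T_mash
T_strike = (0.41/2.8)·(67.2 − 19.9) + 67.2

74.1261 °C


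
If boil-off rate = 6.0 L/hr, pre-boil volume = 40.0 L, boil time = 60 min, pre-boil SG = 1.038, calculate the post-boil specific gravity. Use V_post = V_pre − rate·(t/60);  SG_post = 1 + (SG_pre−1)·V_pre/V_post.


V_post = 40.0 − 6.0·(60/60) = 34.0000
SG_post = 1 + (1.038 − 1)·40.0/34.0000

1.0447


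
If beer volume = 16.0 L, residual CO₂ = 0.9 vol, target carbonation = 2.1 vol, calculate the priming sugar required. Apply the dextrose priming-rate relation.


sugar = (target − residual)·4.0·V
sugar = (2.1 − 0.9)·4.0·16.0

76.8000 g


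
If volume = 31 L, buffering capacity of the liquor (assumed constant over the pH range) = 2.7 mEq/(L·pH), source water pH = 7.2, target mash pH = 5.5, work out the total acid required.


acid = buffering capacity · (pH_source − pH_target) · V
acid = 2.7 · (7.2 − 5.5) · 31

142.2900 mEq


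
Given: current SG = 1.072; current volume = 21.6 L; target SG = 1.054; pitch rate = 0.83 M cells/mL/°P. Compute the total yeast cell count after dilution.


V_w = V·((SG_c−1)/(SG_t−1)−1);  °P = 259 − 259/SG_t;  cells = rate·(V+V_w)·°P
V_w = 21.6·((1.072−1)/(1.054−1)−1) = 7.2000
V_final = 21.6 + 7.2000 = 28.8000
°P = 259 − 259/1.054 = 13.2694
cells = 0.83·28.8000·13.2694

317.1929 billion cells


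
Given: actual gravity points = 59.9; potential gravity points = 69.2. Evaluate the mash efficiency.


efficiency = actual / potential × 100
efficiency = 59.9 / 69.2 × 100

86.5607 %


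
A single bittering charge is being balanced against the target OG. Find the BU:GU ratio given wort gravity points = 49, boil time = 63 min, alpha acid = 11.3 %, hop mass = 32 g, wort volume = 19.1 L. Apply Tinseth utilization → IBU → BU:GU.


U = 1.65·0.000125^(GP/1000)·(1−e^(−0.04t))/4.15;  IBU = (α/100)·m·U·1000/V;  BU:GU = IBU/GP
U = 1.65·0.000125^(49/1000)·(1−e^(−0.04·63))/4.15 = 0.2354
IBU = (11.3/100)·32·0.2354·1000/19.1 = 44.5605
BU:GU = 44.5605/49

0.9094


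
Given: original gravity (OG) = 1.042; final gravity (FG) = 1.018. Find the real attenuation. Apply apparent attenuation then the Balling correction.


AA = (OG−FG)/(OG−1)·100;  RA = AA·0.8192
AA = (1.042 − 1.018)/(1.042 − 1)·100 = 57.1429
RA = 57.1429·0.8192

46.8114 %


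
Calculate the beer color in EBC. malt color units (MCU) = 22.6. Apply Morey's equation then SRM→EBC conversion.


SRM = 1.4922·MCU^0.6859;  EBC = SRM·1.97
SRM = 1.4922·22.6^0.6859 = 12.6651
EBC = 12.6651·1.97

24.9503 EBC


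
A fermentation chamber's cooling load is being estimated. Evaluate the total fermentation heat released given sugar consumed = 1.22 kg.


Q = m_sugar · 590 kJ/kg
Q = 1.22 · 590

719.8000 kJ


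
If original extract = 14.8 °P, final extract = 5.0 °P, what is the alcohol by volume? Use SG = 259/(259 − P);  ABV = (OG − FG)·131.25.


OG = 259/(259 − 14.8) = 1.0606
FG = 259/(259 − 5.0) = 1.0197
ABV = (1.0606 − 1.0197)·131.25

5.3709 % ABV


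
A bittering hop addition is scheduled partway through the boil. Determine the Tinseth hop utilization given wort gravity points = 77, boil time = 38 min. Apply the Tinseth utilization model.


U = 1.65·0.000125^(GP/1000) · (1 − e^(−0.04·t))/4.15
bigness = 1.65·0.000125^(77/1000) = 0.8259
boil_factor = (1 − e^(−0.04·38))/4.15 = 0.1883
U = 0.8259 · 0.1883

0.1555


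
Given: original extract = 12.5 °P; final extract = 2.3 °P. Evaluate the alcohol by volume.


SG = 259/(259 − P);  ABV = (OG − FG)·131.25
OG = 259/(259 − 12.5) = 1.0507
FG = 259/(259 − 2.3) = 1.0090
ABV = (1.0507 − 1.0090)·131.25

5.4797 % ABV


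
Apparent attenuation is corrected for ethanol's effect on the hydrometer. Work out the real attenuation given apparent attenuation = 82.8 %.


RA = AA · 0.8192
RA = 82.8 · 0.8192

67.8298 %


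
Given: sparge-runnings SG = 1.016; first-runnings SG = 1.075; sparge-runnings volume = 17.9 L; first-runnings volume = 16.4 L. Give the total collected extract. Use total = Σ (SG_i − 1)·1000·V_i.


first = (1.075 − 1)·1000·16.4 = 1230.0000
sparge = (1.016 − 1)·1000·17.9 = 286.4000
total = 1230.0000 + 286.4000

1516.4000 gravity·L


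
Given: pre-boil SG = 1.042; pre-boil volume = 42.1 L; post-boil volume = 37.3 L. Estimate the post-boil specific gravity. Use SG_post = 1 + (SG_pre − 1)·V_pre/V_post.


pts_pre = (1.042 − 1)·1000 = 42.0000
pts_post = 42.0000·42.1/37.3 = 47.4048
SG_post = 1 + 47.4048/1000

1.0474


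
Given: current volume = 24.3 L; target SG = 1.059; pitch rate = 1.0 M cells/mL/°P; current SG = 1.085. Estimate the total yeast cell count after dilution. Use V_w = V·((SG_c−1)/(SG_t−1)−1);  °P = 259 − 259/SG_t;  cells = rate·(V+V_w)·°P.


V_w = 24.3·((1.085−1)/(1.059−1)−1) = 10.7085
V_final = 24.3 + 10.7085 = 35.0085
°P = 259 − 259/1.059 = 14.4297
cells = 1.0·35.0085·14.4297

505.1601 billion cells


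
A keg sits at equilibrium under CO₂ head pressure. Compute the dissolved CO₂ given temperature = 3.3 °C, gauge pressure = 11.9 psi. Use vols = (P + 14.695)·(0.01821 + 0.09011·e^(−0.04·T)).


vols = (11.9 + 14.695)·(0.01821 + 0.09011·e^(−0.04·3.3))

2.5844 volumes


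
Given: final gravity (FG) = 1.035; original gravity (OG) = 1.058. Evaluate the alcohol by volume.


ABV = (OG − FG) · 131.25
ABV = (1.058 − 1.035) · 131.25

3.0188 % ABV


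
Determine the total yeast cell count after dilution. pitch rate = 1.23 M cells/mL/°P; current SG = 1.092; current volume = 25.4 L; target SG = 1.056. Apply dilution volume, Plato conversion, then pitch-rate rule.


V_w = V·((SG_c−1)/(SG_t−1)−1);  °P = 259 − 259/SG_t;  cells = rate·(V+V_w)·°P
V_w = 25.4·((1.092−1)/(1.056−1)−1) = 16.3286
V_final = 25.4 + 16.3286 = 41.7286
°P = 259 − 259/1.056 = 13.7348
cells = 1.23·41.7286·13.7348

704.9568 billion cells


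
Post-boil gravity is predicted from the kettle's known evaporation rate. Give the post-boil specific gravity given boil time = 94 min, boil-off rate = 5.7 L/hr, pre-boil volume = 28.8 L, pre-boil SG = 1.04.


V_post = V_pre − rate·(t/60);  SG_post = 1 + (SG_pre−1)·V_pre/V_post
V_post = 28.8 − 5.7·(94/60) = 19.8700
SG_post = 1 + (1.04 − 1)·28.8/19.8700

1.0580


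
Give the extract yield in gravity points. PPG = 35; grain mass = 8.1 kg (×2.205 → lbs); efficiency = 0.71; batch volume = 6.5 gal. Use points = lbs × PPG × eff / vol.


lbs = 8.1 × 2.205 = 17.8605
points = 17.8605 × 35 × 0.71 / 6.5

68.2821 points


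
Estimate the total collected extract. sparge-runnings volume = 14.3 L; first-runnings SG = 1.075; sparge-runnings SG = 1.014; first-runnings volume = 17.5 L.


total = Σ (SG_i − 1)·1000·V_i
first = (1.075 − 1)·1000·17.5 = 1312.5000
sparge = (1.014 − 1)·1000·14.3 = 200.2000
total = 1312.5000 + 200.2000

1512.7000 gravity·L


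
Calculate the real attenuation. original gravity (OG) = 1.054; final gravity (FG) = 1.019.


AA = (OG−FG)/(OG−1)·100;  RA = AA·0.8192
AA = (1.054 − 1.019)/(1.054 − 1)·100 = 64.8148
RA = 64.8148·0.8192

53.0963 %


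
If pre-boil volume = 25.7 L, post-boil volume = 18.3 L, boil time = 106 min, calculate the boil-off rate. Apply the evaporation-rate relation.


rate = (V_pre − V_post) / (t_min/60)
rate = (25.7 − 18.3) / (106/60)

4.1887 L/hr


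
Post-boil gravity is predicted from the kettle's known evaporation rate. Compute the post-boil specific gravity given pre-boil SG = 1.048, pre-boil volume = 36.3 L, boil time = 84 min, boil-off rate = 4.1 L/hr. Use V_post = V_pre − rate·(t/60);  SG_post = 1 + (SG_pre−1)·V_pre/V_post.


V_post = 36.3 − 4.1·(84/60) = 30.5600
SG_post = 1 + (1.048 − 1)·36.3/30.5600

1.0570


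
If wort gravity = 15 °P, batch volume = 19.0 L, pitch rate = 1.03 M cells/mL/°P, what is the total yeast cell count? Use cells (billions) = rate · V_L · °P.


cells = 1.03 · 19.0 · 15

293.5500 billion cells


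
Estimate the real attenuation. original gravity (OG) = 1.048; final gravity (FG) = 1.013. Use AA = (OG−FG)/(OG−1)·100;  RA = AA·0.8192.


AA = (1.048 − 1.013)/(1.048 − 1)·100 = 72.9167
RA = 72.9167·0.8192

59.7333 %


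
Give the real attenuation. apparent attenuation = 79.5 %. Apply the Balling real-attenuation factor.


RA = AA · 0.8192
RA = 79.5 · 0.8192

65.1264 %


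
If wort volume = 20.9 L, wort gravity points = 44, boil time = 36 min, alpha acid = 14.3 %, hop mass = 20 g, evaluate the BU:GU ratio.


U = 1.65·0.000125^(GP/1000)·(1−e^(−0.04t))/4.15;  IBU = (α/100)·m·U·1000/V;  BU:GU = IBU/GP
U = 1.65·0.000125^(44/1000)·(1−e^(−0.04·36))/4.15 = 0.2043
IBU = (14.3/100)·20·0.2043·1000/20.9 = 27.9567
BU:GU = 27.9567/44

0.6354


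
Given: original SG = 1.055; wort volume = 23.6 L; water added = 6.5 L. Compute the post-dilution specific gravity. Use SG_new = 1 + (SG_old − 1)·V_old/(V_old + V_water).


pts = (1.055 − 1)·1000·23.6/(23.6 + 6.5) = 43.1229
SG_new = 1 + 43.1229/1000

1.0431


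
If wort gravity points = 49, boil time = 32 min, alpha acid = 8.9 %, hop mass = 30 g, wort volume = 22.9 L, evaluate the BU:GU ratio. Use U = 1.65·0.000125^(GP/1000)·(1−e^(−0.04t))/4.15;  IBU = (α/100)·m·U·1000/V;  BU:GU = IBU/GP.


U = 1.65·0.000125^(49/1000)·(1−e^(−0.04·32))/4.15 = 0.1848
IBU = (8.9/100)·30·0.1848·1000/22.9 = 21.5464
BU:GU = 21.5464/49

0.4397


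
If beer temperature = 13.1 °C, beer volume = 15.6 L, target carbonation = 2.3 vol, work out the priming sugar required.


residual = 14.695·(0.01821 + 0.09011·e^(−0.04·T));  sugar = (target − residual)·4.0·V
residual = 14.695·(0.01821 + 0.09011·e^(−0.04·13.1)) = 1.0517
sugar = (2.3 − 1.0517)·4.0·15.6

77.8941 g


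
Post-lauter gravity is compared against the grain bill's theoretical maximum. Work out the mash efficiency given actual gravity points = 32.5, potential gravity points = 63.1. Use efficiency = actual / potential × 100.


efficiency = 32.5 / 63.1 × 100

51.5055 %


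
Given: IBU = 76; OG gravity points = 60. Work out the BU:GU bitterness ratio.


BU:GU = IBU / OG_points
BU:GU = 76 / 60

1.2667


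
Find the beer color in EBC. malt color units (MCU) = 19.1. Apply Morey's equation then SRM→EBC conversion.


SRM = 1.4922·MCU^0.6859;  EBC = SRM·1.97
SRM = 1.4922·19.1^0.6859 = 11.2846
EBC = 11.2846·1.97

22.2307 EBC


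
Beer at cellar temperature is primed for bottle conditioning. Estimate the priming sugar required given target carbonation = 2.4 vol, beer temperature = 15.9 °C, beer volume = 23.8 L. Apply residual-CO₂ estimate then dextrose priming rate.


residual = 14.695·(0.01821 + 0.09011·e^(−0.04·T));  sugar = (target − residual)·4.0·V
residual = 14.695·(0.01821 + 0.09011·e^(−0.04·15.9)) = 0.9686
sugar = (2.4 − 0.9686)·4.0·23.8

136.2676 g


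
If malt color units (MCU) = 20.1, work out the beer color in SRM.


SRM = 1.4922 · MCU^0.6859
SRM = 1.4922 · 20.1^0.6859

11.6866 SRM


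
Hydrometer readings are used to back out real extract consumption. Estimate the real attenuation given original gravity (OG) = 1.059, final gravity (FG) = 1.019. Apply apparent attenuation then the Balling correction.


AA = (OG−FG)/(OG−1)·100;  RA = AA·0.8192
AA = (1.059 − 1.019)/(1.059 − 1)·100 = 67.7966
RA = 67.7966·0.8192

55.5390 %


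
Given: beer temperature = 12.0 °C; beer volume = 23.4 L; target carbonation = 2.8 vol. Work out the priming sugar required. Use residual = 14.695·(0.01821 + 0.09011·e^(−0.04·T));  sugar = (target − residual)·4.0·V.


residual = 14.695·(0.01821 + 0.09011·e^(−0.04·12.0)) = 1.0870
sugar = (2.8 − 1.0870)·4.0·23.4

160.3398 g


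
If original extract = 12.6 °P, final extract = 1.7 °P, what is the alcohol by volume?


SG = 259/(259 − P);  ABV = (OG − FG)·131.25
OG = 259/(259 − 12.6) = 1.0511
FG = 259/(259 − 1.7) = 1.0066
ABV = (1.0511 − 1.0066)·131.25

5.8445 % ABV


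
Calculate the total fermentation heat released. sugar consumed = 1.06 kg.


Q = m_sugar · 590 kJ/kg
Q = 1.06 · 590

625.4000 kJ


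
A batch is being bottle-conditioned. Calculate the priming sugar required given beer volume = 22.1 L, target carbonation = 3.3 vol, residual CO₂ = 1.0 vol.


sugar = (target − residual)·4.0·V
sugar = (3.3 − 1.0)·4.0·22.1

203.3200 g


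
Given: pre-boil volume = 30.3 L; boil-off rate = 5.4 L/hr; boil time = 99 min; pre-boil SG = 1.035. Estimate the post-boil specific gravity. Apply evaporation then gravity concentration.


V_post = V_pre − rate·(t/60);  SG_post = 1 + (SG_pre−1)·V_pre/V_post
V_post = 30.3 − 5.4·(99/60) = 21.3900
SG_post = 1 + (1.035 − 1)·30.3/21.3900

1.0496


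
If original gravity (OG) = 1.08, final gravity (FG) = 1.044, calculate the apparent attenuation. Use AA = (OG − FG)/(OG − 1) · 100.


AA = (1.08 − 1.044)/(1.08 − 1) · 100

45.0000 %


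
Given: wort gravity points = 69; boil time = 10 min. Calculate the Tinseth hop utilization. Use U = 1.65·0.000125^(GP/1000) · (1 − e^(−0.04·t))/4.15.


bigness = 1.65·0.000125^(69/1000) = 0.8875
boil_factor = (1 − e^(−0.04·10))/4.15 = 0.0794
U = 0.8875 · 0.0794

0.0705


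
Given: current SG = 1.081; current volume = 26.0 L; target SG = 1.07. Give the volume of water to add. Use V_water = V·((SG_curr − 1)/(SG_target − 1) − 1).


V_water = 26.0·((1.081 − 1)/(1.07 − 1) − 1)

4.0857 L


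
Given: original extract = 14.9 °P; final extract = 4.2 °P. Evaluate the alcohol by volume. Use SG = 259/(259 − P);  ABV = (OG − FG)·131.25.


OG = 259/(259 − 14.9) = 1.0610
FG = 259/(259 − 4.2) = 1.0165
ABV = (1.0610 − 1.0165)·131.25

5.8481 % ABV


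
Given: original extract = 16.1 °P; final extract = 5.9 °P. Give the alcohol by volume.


SG = 259/(259 − P);  ABV = (OG − FG)·131.25
OG = 259/(259 − 16.1) = 1.0663
FG = 259/(259 − 5.9) = 1.0233
ABV = (1.0663 − 1.0233)·131.25

5.6400 % ABV


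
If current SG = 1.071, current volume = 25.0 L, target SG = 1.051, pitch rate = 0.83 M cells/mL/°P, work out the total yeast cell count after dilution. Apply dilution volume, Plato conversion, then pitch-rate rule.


V_w = V·((SG_c−1)/(SG_t−1)−1);  °P = 259 − 259/SG_t;  cells = rate·(V+V_w)·°P
V_w = 25.0·((1.071−1)/(1.051−1)−1) = 9.8039
V_final = 25.0 + 9.8039 = 34.8039
°P = 259 − 259/1.051 = 12.5680
cells = 0.83·34.8039·12.5680

363.0559 billion cells


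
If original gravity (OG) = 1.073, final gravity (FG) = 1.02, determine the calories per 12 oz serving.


ABW = (OG−FG)·131.25·0.79/FG;  °P = 259 − 259/SG (for OG→OE and FG→AE);  RE = 0.1808·OE + 0.8192·AE;  Cal = (6.9·ABW + 4·(RE−0.1))·FG·3.55
ABW = (1.073 − 1.02)·131.25·0.79/1.02 = 5.3877
OE = 259 − 259/1.073 = 17.6207 °P
AE = 259 − 259/1.02 = 5.0784 °P
RE = 0.1808·17.6207 + 0.8192·5.0784 = 7.3461 °P
Cal = (6.9·5.3877 + 4·(7.3461−0.1))·1.02·3.55

239.5628 kcal


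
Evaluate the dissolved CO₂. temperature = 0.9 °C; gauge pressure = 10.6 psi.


vols = (P + 14.695)·(0.01821 + 0.09011·e^(−0.04·T))
vols = (10.6 + 14.695)·(0.01821 + 0.09011·e^(−0.04·0.9))

2.6594 volumes


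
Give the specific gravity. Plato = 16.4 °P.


SG = 259/(259 − P)
SG = 259/(259 − 16.4)

1.0676


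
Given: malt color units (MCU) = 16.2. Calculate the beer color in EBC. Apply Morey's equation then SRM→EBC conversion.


SRM = 1.4922·MCU^0.6859;  EBC = SRM·1.97
SRM = 1.4922·16.2^0.6859 = 10.0794
EBC = 10.0794·1.97

19.8564 EBC


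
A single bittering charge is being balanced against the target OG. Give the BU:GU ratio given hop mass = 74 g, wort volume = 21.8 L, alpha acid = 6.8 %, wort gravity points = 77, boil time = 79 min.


U = 1.65·0.000125^(GP/1000)·(1−e^(−0.04t))/4.15;  IBU = (α/100)·m·U·1000/V;  BU:GU = IBU/GP
U = 1.65·0.000125^(77/1000)·(1−e^(−0.04·79))/4.15 = 0.1906
IBU = (6.8/100)·74·0.1906·1000/21.8 = 43.9901
BU:GU = 43.9901/77

0.5713


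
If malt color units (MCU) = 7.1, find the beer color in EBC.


SRM = 1.4922·MCU^0.6859;  EBC = SRM·1.97
SRM = 1.4922·7.1^0.6859 = 5.7241
EBC = 5.7241·1.97

11.2764 EBC


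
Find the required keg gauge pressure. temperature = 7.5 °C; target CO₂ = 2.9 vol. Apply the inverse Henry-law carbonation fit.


psi = vols/(0.01821 + 0.09011·e^(−0.04·T)) − 14.695
psi = 2.9/(0.01821 + 0.09011·e^(−0.04·7.5)) − 14.695

19.4366 psi


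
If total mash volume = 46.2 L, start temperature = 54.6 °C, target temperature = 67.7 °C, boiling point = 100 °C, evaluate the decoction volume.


V_dec = V_total·(T_target − T_start)/(T_boil − T_start)
V_dec = 46.2·(67.7 − 54.6)/(100 − 54.6)

13.3308 L


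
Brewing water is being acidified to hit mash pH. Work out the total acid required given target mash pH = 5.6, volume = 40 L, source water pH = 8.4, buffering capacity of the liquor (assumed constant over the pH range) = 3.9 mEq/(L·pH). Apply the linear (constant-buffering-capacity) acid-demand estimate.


acid = buffering capacity · (pH_source − pH_target) · V
acid = 3.9 · (8.4 − 5.6) · 40

436.8000 mEq


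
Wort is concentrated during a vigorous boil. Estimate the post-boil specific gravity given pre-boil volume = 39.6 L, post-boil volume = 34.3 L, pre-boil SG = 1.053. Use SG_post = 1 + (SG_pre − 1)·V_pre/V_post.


pts_pre = (1.053 − 1)·1000 = 53.0000
pts_post = 53.0000·39.6/34.3 = 61.1895
SG_post = 1 + 61.1895/1000

1.0612


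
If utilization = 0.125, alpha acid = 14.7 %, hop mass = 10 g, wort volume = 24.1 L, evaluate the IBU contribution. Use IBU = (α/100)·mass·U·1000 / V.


IBU = (14.7/100)·10·0.125·1000 / 24.1

7.6245 IBU


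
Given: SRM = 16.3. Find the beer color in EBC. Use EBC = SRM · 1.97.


EBC = 16.3 · 1.97

32.1110 EBC


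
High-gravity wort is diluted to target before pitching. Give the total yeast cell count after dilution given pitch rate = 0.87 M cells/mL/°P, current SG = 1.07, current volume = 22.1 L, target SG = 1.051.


V_w = V·((SG_c−1)/(SG_t−1)−1);  °P = 259 − 259/SG_t;  cells = rate·(V+V_w)·°P
V_w = 22.1·((1.07−1)/(1.051−1)−1) = 8.2333
V_final = 22.1 + 8.2333 = 30.3333
°P = 259 − 259/1.051 = 12.5680
cells = 0.87·30.3333·12.5680

331.6703 billion cells


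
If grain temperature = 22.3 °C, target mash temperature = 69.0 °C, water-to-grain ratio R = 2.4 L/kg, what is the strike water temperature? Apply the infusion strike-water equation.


T_strike = (0.41/R)·(T_mash − T_grain) + T_mash
T_strike = (0.41/2.4)·(69.0 − 22.3) + 69.0

76.9779 °C


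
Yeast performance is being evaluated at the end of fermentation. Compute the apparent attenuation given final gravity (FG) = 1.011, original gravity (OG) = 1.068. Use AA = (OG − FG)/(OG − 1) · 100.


AA = (1.068 − 1.011)/(1.068 − 1) · 100

83.8235 %


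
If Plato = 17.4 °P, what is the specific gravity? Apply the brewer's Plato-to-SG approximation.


SG = 259/(259 − P)
SG = 259/(259 − 17.4)

1.0720


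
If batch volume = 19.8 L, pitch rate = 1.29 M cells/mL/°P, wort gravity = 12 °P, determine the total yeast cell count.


cells (billions) = rate · V_L · °P
cells = 1.29 · 19.8 · 12

306.5040 billion cells


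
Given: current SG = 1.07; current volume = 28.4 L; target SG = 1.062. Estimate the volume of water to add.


V_water = V·((SG_curr − 1)/(SG_target − 1) − 1)
V_water = 28.4·((1.07 − 1)/(1.062 − 1) − 1)

3.6645 L


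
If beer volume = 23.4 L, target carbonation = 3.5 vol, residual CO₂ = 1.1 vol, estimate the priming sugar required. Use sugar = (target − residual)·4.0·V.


sugar = (3.5 − 1.1)·4.0·23.4

224.6400 g


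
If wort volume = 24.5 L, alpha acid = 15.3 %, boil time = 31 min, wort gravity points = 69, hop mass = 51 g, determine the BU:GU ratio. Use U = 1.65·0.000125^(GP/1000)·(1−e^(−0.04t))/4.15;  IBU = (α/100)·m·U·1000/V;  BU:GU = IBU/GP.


U = 1.65·0.000125^(69/1000)·(1−e^(−0.04·31))/4.15 = 0.1520
IBU = (15.3/100)·51·0.1520·1000/24.5 = 48.4009
BU:GU = 48.4009/69

0.7015


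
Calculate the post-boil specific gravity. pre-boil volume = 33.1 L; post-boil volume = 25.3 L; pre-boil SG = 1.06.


SG_post = 1 + (SG_pre − 1)·V_pre/V_post
pts_pre = (1.06 − 1)·1000 = 60.0000
pts_post = 60.0000·33.1/25.3 = 78.4980
SG_post = 1 + 78.4980/1000

1.0785


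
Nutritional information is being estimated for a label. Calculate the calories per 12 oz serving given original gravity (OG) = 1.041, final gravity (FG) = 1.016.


ABW = (OG−FG)·131.25·0.79/FG;  °P = 259 − 259/SG (for OG→OE and FG→AE);  RE = 0.1808·OE + 0.8192·AE;  Cal = (6.9·ABW + 4·(RE−0.1))·FG·3.55
ABW = (1.041 − 1.016)·131.25·0.79/1.016 = 2.5514
OE = 259 − 259/1.041 = 10.2008 °P
AE = 259 − 259/1.016 = 4.0787 °P
RE = 0.1808·10.2008 + 0.8192·4.0787 = 5.1856 °P
Cal = (6.9·2.5514 + 4·(5.1856−0.1))·1.016·3.55

136.8666 kcal


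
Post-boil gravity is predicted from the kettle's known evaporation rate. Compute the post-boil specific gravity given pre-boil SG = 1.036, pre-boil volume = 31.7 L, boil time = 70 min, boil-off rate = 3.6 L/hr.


V_post = V_pre − rate·(t/60);  SG_post = 1 + (SG_pre−1)·V_pre/V_post
V_post = 31.7 − 3.6·(70/60) = 27.5000
SG_post = 1 + (1.036 − 1)·31.7/27.5000

1.0415


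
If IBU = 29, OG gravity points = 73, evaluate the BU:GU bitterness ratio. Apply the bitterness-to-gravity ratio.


BU:GU = IBU / OG_points
BU:GU = 29 / 73

0.3973


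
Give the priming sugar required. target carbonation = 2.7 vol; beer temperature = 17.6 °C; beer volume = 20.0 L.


residual = 14.695·(0.01821 + 0.09011·e^(−0.04·T));  sugar = (target − residual)·4.0·V
residual = 14.695·(0.01821 + 0.09011·e^(−0.04·17.6)) = 0.9225
sugar = (2.7 − 0.9225)·4.0·20.0

142.1974 g


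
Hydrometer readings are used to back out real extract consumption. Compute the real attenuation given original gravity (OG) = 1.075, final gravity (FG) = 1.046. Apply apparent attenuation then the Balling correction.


AA = (OG−FG)/(OG−1)·100;  RA = AA·0.8192
AA = (1.075 − 1.046)/(1.075 − 1)·100 = 38.6667
RA = 38.6667·0.8192

31.6757 %


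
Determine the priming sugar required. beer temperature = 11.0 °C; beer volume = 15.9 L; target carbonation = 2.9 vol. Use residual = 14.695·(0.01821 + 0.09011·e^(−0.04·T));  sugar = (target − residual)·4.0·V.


residual = 14.695·(0.01821 + 0.09011·e^(−0.04·11.0)) = 1.1204
sugar = (2.9 − 1.1204)·4.0·15.9

113.1821 g


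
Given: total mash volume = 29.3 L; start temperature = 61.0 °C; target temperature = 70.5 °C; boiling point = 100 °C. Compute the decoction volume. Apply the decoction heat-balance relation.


V_dec = V_total·(T_target − T_start)/(T_boil − T_start)
V_dec = 29.3·(70.5 − 61.0)/(100 − 61.0)

7.1372 L


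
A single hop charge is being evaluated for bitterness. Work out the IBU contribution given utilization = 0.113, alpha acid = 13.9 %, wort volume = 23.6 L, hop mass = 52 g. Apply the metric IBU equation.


IBU = (α/100)·mass·U·1000 / V
IBU = (13.9/100)·52·0.113·1000 / 23.6

34.6086 IBU


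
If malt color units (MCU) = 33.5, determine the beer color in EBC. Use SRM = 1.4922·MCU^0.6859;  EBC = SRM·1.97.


SRM = 1.4922·33.5^0.6859 = 16.5903
EBC = 16.5903·1.97

32.6830 EBC


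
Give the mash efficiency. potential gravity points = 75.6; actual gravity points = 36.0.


efficiency = actual / potential × 100
efficiency = 36.0 / 75.6 × 100

47.6190 %


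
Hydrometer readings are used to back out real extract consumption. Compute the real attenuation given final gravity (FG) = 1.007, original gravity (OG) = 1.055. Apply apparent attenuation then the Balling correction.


AA = (OG−FG)/(OG−1)·100;  RA = AA·0.8192
AA = (1.055 − 1.007)/(1.055 − 1)·100 = 87.2727
RA = 87.2727·0.8192

71.4938 %


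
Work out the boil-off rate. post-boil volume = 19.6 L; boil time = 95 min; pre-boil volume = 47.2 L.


rate = (V_pre − V_post) / (t_min/60)
rate = (47.2 − 19.6) / (95/60)

17.4316 L/hr


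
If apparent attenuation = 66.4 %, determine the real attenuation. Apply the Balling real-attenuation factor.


RA = AA · 0.8192
RA = 66.4 · 0.8192

54.3949 %


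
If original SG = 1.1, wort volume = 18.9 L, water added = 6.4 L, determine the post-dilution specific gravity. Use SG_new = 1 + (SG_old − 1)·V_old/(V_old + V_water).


pts = (1.1 − 1)·1000·18.9/(18.9 + 6.4) = 74.7036
SG_new = 1 + 74.7036/1000

1.0747


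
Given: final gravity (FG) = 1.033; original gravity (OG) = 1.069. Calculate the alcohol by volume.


ABV = (OG − FG) · 131.25
ABV = (1.069 − 1.033) · 131.25

4.7250 % ABV


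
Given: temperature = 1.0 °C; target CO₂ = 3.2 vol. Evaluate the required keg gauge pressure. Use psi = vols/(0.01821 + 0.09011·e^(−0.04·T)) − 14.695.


psi = 3.2/(0.01821 + 0.09011·e^(−0.04·1.0)) − 14.695

15.8432 psi


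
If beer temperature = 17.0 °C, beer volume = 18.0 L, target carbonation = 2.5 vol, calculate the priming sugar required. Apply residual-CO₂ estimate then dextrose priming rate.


residual = 14.695·(0.01821 + 0.09011·e^(−0.04·T));  sugar = (target − residual)·4.0·V
residual = 14.695·(0.01821 + 0.09011·e^(−0.04·17.0)) = 0.9384
sugar = (2.5 − 0.9384)·4.0·18.0

112.4322 g


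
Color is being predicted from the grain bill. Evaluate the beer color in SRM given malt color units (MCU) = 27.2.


SRM = 1.4922 · MCU^0.6859
SRM = 1.4922 · 27.2^0.6859

14.3813 SRM


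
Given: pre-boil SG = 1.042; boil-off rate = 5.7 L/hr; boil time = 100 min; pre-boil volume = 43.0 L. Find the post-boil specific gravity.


V_post = V_pre − rate·(t/60);  SG_post = 1 + (SG_pre−1)·V_pre/V_post
V_post = 43.0 − 5.7·(100/60) = 33.5000
SG_post = 1 + (1.042 − 1)·43.0/33.5000

1.0539


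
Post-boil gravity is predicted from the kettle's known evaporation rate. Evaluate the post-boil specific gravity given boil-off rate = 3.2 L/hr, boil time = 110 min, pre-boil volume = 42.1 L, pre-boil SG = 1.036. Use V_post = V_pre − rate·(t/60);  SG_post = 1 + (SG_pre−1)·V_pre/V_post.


V_post = 42.1 − 3.2·(110/60) = 36.2333
SG_post = 1 + (1.036 − 1)·42.1/36.2333

1.0418


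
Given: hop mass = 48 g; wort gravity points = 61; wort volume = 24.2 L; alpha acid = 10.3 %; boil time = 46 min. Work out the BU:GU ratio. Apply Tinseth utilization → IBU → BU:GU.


U = 1.65·0.000125^(GP/1000)·(1−e^(−0.04t))/4.15;  IBU = (α/100)·m·U·1000/V;  BU:GU = IBU/GP
U = 1.65·0.000125^(61/1000)·(1−e^(−0.04·46))/4.15 = 0.1933
IBU = (10.3/100)·48·0.1933·1000/24.2 = 39.4912
BU:GU = 39.4912/61

0.6474


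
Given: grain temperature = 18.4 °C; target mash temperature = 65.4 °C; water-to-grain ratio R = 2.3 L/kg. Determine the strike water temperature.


T_strike = (0.41/R)·(T_mash − T_grain) + T_mash
T_strike = (0.41/2.3)·(65.4 − 18.4) + 65.4

73.7783 °C


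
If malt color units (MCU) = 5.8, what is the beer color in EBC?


SRM = 1.4922·MCU^0.6859;  EBC = SRM·1.97
SRM = 1.4922·5.8^0.6859 = 4.9827
EBC = 4.9827·1.97

9.8159 EBC


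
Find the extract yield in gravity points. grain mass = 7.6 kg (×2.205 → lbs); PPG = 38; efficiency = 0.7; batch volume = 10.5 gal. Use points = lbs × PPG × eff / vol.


lbs = 7.6 × 2.205 = 16.7580
points = 16.7580 × 38 × 0.7 / 10.5

42.4536 points


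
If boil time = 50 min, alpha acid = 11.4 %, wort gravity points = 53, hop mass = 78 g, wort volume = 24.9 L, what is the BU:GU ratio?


U = 1.65·0.000125^(GP/1000)·(1−e^(−0.04t))/4.15;  IBU = (α/100)·m·U·1000/V;  BU:GU = IBU/GP
U = 1.65·0.000125^(53/1000)·(1−e^(−0.04·50))/4.15 = 0.2135
IBU = (11.4/100)·78·0.2135·1000/24.9 = 76.2465
BU:GU = 76.2465/53

1.4386


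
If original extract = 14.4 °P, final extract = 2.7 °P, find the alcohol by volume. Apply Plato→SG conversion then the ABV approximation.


SG = 259/(259 − P);  ABV = (OG − FG)·131.25
OG = 259/(259 − 14.4) = 1.0589
FG = 259/(259 − 2.7) = 1.0105
ABV = (1.0589 − 1.0105)·131.25

6.3442 % ABV


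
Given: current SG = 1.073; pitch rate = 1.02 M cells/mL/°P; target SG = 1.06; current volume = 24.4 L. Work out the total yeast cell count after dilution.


V_w = V·((SG_c−1)/(SG_t−1)−1);  °P = 259 − 259/SG_t;  cells = rate·(V+V_w)·°P
V_w = 24.4·((1.073−1)/(1.06−1)−1) = 5.2867
V_final = 24.4 + 5.2867 = 29.6867
°P = 259 − 259/1.06 = 14.6604
cells = 1.02·29.6867·14.6604

443.9221 billion cells


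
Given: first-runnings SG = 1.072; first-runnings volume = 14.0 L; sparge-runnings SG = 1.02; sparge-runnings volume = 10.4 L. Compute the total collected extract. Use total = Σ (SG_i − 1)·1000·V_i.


first = (1.072 − 1)·1000·14.0 = 1008.0000
sparge = (1.02 − 1)·1000·10.4 = 208.0000
total = 1008.0000 + 208.0000

1216.0000 gravity·L


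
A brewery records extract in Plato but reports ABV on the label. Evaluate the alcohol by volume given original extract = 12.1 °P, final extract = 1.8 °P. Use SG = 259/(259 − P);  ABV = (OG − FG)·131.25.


OG = 259/(259 − 12.1) = 1.0490
FG = 259/(259 − 1.8) = 1.0070
ABV = (1.0490 − 1.0070)·131.25

5.5137 % ABV


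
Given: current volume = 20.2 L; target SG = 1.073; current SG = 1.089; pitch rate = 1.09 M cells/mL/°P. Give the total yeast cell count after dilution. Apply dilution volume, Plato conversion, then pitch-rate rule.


V_w = V·((SG_c−1)/(SG_t−1)−1);  °P = 259 − 259/SG_t;  cells = rate·(V+V_w)·°P
V_w = 20.2·((1.089−1)/(1.073−1)−1) = 4.4274
V_final = 20.2 + 4.4274 = 24.6274
°P = 259 − 259/1.073 = 17.6207
cells = 1.09·24.6274·17.6207

473.0074 billion cells
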